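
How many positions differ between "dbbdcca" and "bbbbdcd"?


Comparing "dbbdcca" and "bbbbdcd" position by position:
  Position 0: 'd' vs 'b' => DIFFER
  Position 1: 'b' vs 'b' => same
  Position 2: 'b' vs 'b' => same
  Position 3: 'd' vs 'b' => DIFFER
  Position 4: 'c' vs 'd' => DIFFER
  Position 5: 'c' vs 'c' => same
  Position 6: 'a' vs 'd' => DIFFER
Positions that differ: 4

4


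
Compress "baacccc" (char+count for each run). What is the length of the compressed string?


Input: baacccc
Runs:
  'b' x 1 => "b1"
  'a' x 2 => "a2"
  'c' x 4 => "c4"
Compressed: "b1a2c4"
Compressed length: 6

6


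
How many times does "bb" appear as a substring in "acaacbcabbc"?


Searching for "bb" in "acaacbcabbc"
Scanning each position:
  Position 0: "ac" => no
  Position 1: "ca" => no
  Position 2: "aa" => no
  Position 3: "ac" => no
  Position 4: "cb" => no
  Position 5: "bc" => no
  Position 6: "ca" => no
  Position 7: "ab" => no
  Position 8: "bb" => MATCH
  Position 9: "bc" => no
Total occurrences: 1

1


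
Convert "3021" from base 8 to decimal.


Input: "3021" in base 8
Positional expansion:
  Digit '3' (value 3) x 8^3 = 1536
  Digit '0' (value 0) x 8^2 = 0
  Digit '2' (value 2) x 8^1 = 16
  Digit '1' (value 1) x 8^0 = 1
Sum = 1553

1553


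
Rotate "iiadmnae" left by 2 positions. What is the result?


Input: "iiadmnae", rotate left by 2
First 2 characters: "ii"
Remaining characters: "admnae"
Concatenate remaining + first: "admnae" + "ii" = "admnaeii"

admnaeii


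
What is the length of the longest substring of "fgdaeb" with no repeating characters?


Input: "fgdaeb"
Sliding window (track last position of each char):
  Position 0 ('f'): window [0,0] length 1 -- new best
  Position 1 ('g'): window [0,1] length 2 -- new best
  Position 2 ('d'): window [0,2] length 3 -- new best
  Position 3 ('a'): window [0,3] length 4 -- new best
  Position 4 ('e'): window [0,4] length 5 -- new best
  Position 5 ('b'): window [0,5] length 6 -- new best
Longest substring with no repeats: "fgdaeb" with length 6

6


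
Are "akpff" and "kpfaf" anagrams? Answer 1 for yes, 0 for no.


Strings: "akpff", "kpfaf"
Sorted first:  affkp
Sorted second: affkp
Sorted forms match => anagrams

1


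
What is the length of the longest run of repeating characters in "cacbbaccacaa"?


Input: "cacbbaccacaa"
Scanning for longest run:
  Position 1 ('a'): new char, reset run to 1
  Position 2 ('c'): new char, reset run to 1
  Position 3 ('b'): new char, reset run to 1
  Position 4 ('b'): continues run of 'b', length=2
  Position 5 ('a'): new char, reset run to 1
  Position 6 ('c'): new char, reset run to 1
  Position 7 ('c'): continues run of 'c', length=2
  Position 8 ('a'): new char, reset run to 1
  Position 9 ('c'): new char, reset run to 1
  Position 10 ('a'): new char, reset run to 1
  Position 11 ('a'): continues run of 'a', length=2
Longest run: 'b' with length 2

2


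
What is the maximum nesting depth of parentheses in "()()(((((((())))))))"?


Input: "()()(((((((())))))))"
Tracking depth:
  Position 0 '(': depth becomes 1
  Position 1 ')': depth becomes 0
  Position 2 '(': depth becomes 1
  Position 3 ')': depth becomes 0
  Position 4 '(': depth becomes 1
  Position 5 '(': depth becomes 2
  Position 6 '(': depth becomes 3
  Position 7 '(': depth becomes 4
  Position 8 '(': depth becomes 5
  Position 9 '(': depth becomes 6
  Position 10 '(': depth becomes 7
  Position 11 '(': depth becomes 8
  Position 12 ')': depth becomes 7
  Position 13 ')': depth becomes 6
  Position 14 ')': depth becomes 5
  Position 15 ')': depth becomes 4
  Position 16 ')': depth becomes 3
  Position 17 ')': depth becomes 2
  Position 18 ')': depth becomes 1
  Position 19 ')': depth becomes 0
Maximum depth reached: 8

8


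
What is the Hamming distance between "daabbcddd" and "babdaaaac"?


Comparing "daabbcddd" and "babdaaaac" position by position:
  Position 0: 'd' vs 'b' => differ
  Position 1: 'a' vs 'a' => same
  Position 2: 'a' vs 'b' => differ
  Position 3: 'b' vs 'd' => differ
  Position 4: 'b' vs 'a' => differ
  Position 5: 'c' vs 'a' => differ
  Position 6: 'd' vs 'a' => differ
  Position 7: 'd' vs 'a' => differ
  Position 8: 'd' vs 'c' => differ
Total differences (Hamming distance): 8

8


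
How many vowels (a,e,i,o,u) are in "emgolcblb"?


Input: emgolcblb
Checking each character:
  'e' at position 0: vowel (running total: 1)
  'm' at position 1: consonant
  'g' at position 2: consonant
  'o' at position 3: vowel (running total: 2)
  'l' at position 4: consonant
  'c' at position 5: consonant
  'b' at position 6: consonant
  'l' at position 7: consonant
  'b' at position 8: consonant
Total vowels: 2

2


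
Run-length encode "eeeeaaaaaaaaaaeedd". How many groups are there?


Input: eeeeaaaaaaaaaaeedd
Scanning for consecutive runs:
  Group 1: 'e' x 4 (positions 0-3)
  Group 2: 'a' x 10 (positions 4-13)
  Group 3: 'e' x 2 (positions 14-15)
  Group 4: 'd' x 2 (positions 16-17)
Total groups: 4

4


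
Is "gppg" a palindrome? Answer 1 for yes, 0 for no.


Input: gppg
Reversed: gppg
  Compare pos 0 ('g') with pos 3 ('g'): match
  Compare pos 1 ('p') with pos 2 ('p'): match
Result: palindrome

1


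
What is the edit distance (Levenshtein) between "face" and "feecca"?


Computing edit distance: "face" -> "feecca"
DP table:
           f    e    e    c    c    a
      0    1    2    3    4    5    6
  f   1    0    1    2    3    4    5
  a   2    1    1    2    3    4    4
  c   3    2    2    2    2    3    4
  e   4    3    2    2    3    3    4
Edit distance = dp[4][6] = 4

4


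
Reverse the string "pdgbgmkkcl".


Input: pdgbgmkkcl
Reading characters right to left:
  Position 9: 'l'
  Position 8: 'c'
  Position 7: 'k'
  Position 6: 'k'
  Position 5: 'm'
  Position 4: 'g'
  Position 3: 'b'
  Position 2: 'g'
  Position 1: 'd'
  Position 0: 'p'
Reversed: lckkmgbgdp

lckkmgbgdp


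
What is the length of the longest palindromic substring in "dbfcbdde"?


Input: "dbfcbdde"
Checking substrings for palindromes:
  [5:7] "dd" (len 2) => palindrome
Longest palindromic substring: "dd" with length 2

2


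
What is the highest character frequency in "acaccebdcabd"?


Input: acaccebdcabd
Character counts:
  'a': 3
  'b': 2
  'c': 4
  'd': 2
  'e': 1
Maximum frequency: 4

4


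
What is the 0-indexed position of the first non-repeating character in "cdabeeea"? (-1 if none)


Input: cdabeeea
Character frequencies:
  'a': 2
  'b': 1
  'c': 1
  'd': 1
  'e': 3
Scanning left to right for freq == 1:
  Position 0 ('c'): unique! => answer = 0

0


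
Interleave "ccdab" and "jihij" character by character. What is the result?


Interleaving "ccdab" and "jihij":
  Position 0: 'c' from first, 'j' from second => "cj"
  Position 1: 'c' from first, 'i' from second => "ci"
  Position 2: 'd' from first, 'h' from second => "dh"
  Position 3: 'a' from first, 'i' from second => "ai"
  Position 4: 'b' from first, 'j' from second => "bj"
Result: cjcidhaibj

cjcidhaibj


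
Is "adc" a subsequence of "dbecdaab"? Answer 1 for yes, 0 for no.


Check if "adc" is a subsequence of "dbecdaab"
Greedy scan:
  Position 0 ('d'): no match needed
  Position 1 ('b'): no match needed
  Position 2 ('e'): no match needed
  Position 3 ('c'): no match needed
  Position 4 ('d'): no match needed
  Position 5 ('a'): matches sub[0] = 'a'
  Position 6 ('a'): no match needed
  Position 7 ('b'): no match needed
Only matched 1/3 characters => not a subsequence

0


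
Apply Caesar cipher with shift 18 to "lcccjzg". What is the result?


Caesar cipher: shift "lcccjzg" by 18
  'l' (pos 11) + 18 = pos 3 = 'd'
  'c' (pos 2) + 18 = pos 20 = 'u'
  'c' (pos 2) + 18 = pos 20 = 'u'
  'c' (pos 2) + 18 = pos 20 = 'u'
  'j' (pos 9) + 18 = pos 1 = 'b'
  'z' (pos 25) + 18 = pos 17 = 'r'
  'g' (pos 6) + 18 = pos 24 = 'y'
Result: duuubry

duuubry


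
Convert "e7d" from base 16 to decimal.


Input: "e7d" in base 16
Positional expansion:
  Digit 'e' (value 14) x 16^2 = 3584
  Digit '7' (value 7) x 16^1 = 112
  Digit 'd' (value 13) x 16^0 = 13
Sum = 3709

3709


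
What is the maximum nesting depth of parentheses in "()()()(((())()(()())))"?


Input: "()()()(((())()(()())))"
Tracking depth:
  Position 0 '(': depth becomes 1
  Position 1 ')': depth becomes 0
  Position 2 '(': depth becomes 1
  Position 3 ')': depth becomes 0
  Position 4 '(': depth becomes 1
  Position 5 ')': depth becomes 0
  Position 6 '(': depth becomes 1
  Position 7 '(': depth becomes 2
  Position 8 '(': depth becomes 3
  Position 9 '(': depth becomes 4
  Position 10 ')': depth becomes 3
  Position 11 ')': depth becomes 2
  Position 12 '(': depth becomes 3
  Position 13 ')': depth becomes 2
  Position 14 '(': depth becomes 3
  Position 15 '(': depth becomes 4
  Position 16 ')': depth becomes 3
  Position 17 '(': depth becomes 4
  Position 18 ')': depth becomes 3
  Position 19 ')': depth becomes 2
  Position 20 ')': depth becomes 1
  Position 21 ')': depth becomes 0
Maximum depth reached: 4

4


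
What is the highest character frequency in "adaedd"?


Input: adaedd
Character counts:
  'a': 2
  'd': 3
  'e': 1
Maximum frequency: 3

3


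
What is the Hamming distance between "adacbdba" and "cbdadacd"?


Comparing "adacbdba" and "cbdadacd" position by position:
  Position 0: 'a' vs 'c' => differ
  Position 1: 'd' vs 'b' => differ
  Position 2: 'a' vs 'd' => differ
  Position 3: 'c' vs 'a' => differ
  Position 4: 'b' vs 'd' => differ
  Position 5: 'd' vs 'a' => differ
  Position 6: 'b' vs 'c' => differ
  Position 7: 'a' vs 'd' => differ
Total differences (Hamming distance): 8

8


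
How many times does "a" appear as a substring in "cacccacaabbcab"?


Searching for "a" in "cacccacaabbcab"
Scanning each position:
  Position 0: "c" => no
  Position 1: "a" => MATCH
  Position 2: "c" => no
  Position 3: "c" => no
  Position 4: "c" => no
  Position 5: "a" => MATCH
  Position 6: "c" => no
  Position 7: "a" => MATCH
  Position 8: "a" => MATCH
  Position 9: "b" => no
  Position 10: "b" => no
  Position 11: "c" => no
  Position 12: "a" => MATCH
  Position 13: "b" => no
Total occurrences: 5

5


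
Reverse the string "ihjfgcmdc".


Input: ihjfgcmdc
Reading characters right to left:
  Position 8: 'c'
  Position 7: 'd'
  Position 6: 'm'
  Position 5: 'c'
  Position 4: 'g'
  Position 3: 'f'
  Position 2: 'j'
  Position 1: 'h'
  Position 0: 'i'
Reversed: cdmcgfjhi

cdmcgfjhi


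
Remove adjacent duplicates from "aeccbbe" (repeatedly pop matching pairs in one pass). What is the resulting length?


Input: aeccbbe
Stack-based adjacent duplicate removal:
  Read 'a': push. Stack: a
  Read 'e': push. Stack: ae
  Read 'c': push. Stack: aec
  Read 'c': matches stack top 'c' => pop. Stack: ae
  Read 'b': push. Stack: aeb
  Read 'b': matches stack top 'b' => pop. Stack: ae
  Read 'e': matches stack top 'e' => pop. Stack: a
Final stack: "a" (length 1)

1


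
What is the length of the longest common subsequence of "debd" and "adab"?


LCS of "debd" and "adab"
DP table:
           a    d    a    b
      0    0    0    0    0
  d   0    0    1    1    1
  e   0    0    1    1    1
  b   0    0    1    1    2
  d   0    0    1    1    2
LCS length = dp[4][4] = 2

2


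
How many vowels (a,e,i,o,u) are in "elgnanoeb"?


Input: elgnanoeb
Checking each character:
  'e' at position 0: vowel (running total: 1)
  'l' at position 1: consonant
  'g' at position 2: consonant
  'n' at position 3: consonant
  'a' at position 4: vowel (running total: 2)
  'n' at position 5: consonant
  'o' at position 6: vowel (running total: 3)
  'e' at position 7: vowel (running total: 4)
  'b' at position 8: consonant
Total vowels: 4

4


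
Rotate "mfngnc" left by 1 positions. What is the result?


Input: "mfngnc", rotate left by 1
First 1 characters: "m"
Remaining characters: "fngnc"
Concatenate remaining + first: "fngnc" + "m" = "fngncm"

fngncm


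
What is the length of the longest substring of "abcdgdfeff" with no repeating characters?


Input: "abcdgdfeff"
Sliding window (track last position of each char):
  Position 0 ('a'): window [0,0] length 1 -- new best
  Position 1 ('b'): window [0,1] length 2 -- new best
  Position 2 ('c'): window [0,2] length 3 -- new best
  Position 3 ('d'): window [0,3] length 4 -- new best
  Position 4 ('g'): window [0,4] length 5 -- new best
  Position 5 ('d'): repeat (last at 3), move window start to 4
  Position 5 ('d'): window [4,5] length 2
  Position 6 ('f'): window [4,6] length 3
  Position 7 ('e'): window [4,7] length 4
  Position 8 ('f'): repeat (last at 6), move window start to 7
  Position 8 ('f'): window [7,8] length 2
  Position 9 ('f'): repeat (last at 8), move window start to 9
  Position 9 ('f'): window [9,9] length 1
Longest substring with no repeats: "abcdg" with length 5

5


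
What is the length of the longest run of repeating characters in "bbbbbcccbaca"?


Input: "bbbbbcccbaca"
Scanning for longest run:
  Position 1 ('b'): continues run of 'b', length=2
  Position 2 ('b'): continues run of 'b', length=3
  Position 3 ('b'): continues run of 'b', length=4
  Position 4 ('b'): continues run of 'b', length=5
  Position 5 ('c'): new char, reset run to 1
  Position 6 ('c'): continues run of 'c', length=2
  Position 7 ('c'): continues run of 'c', length=3
  Position 8 ('b'): new char, reset run to 1
  Position 9 ('a'): new char, reset run to 1
  Position 10 ('c'): new char, reset run to 1
  Position 11 ('a'): new char, reset run to 1
Longest run: 'b' with length 5

5


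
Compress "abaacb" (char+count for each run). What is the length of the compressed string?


Input: abaacb
Runs:
  'a' x 1 => "a1"
  'b' x 1 => "b1"
  'a' x 2 => "a2"
  'c' x 1 => "c1"
  'b' x 1 => "b1"
Compressed: "a1b1a2c1b1"
Compressed length: 10

10


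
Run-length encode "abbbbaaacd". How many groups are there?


Input: abbbbaaacd
Scanning for consecutive runs:
  Group 1: 'a' x 1 (positions 0-0)
  Group 2: 'b' x 4 (positions 1-4)
  Group 3: 'a' x 3 (positions 5-7)
  Group 4: 'c' x 1 (positions 8-8)
  Group 5: 'd' x 1 (positions 9-9)
Total groups: 5

5


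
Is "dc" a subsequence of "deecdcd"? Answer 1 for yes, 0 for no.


Check if "dc" is a subsequence of "deecdcd"
Greedy scan:
  Position 0 ('d'): matches sub[0] = 'd'
  Position 1 ('e'): no match needed
  Position 2 ('e'): no match needed
  Position 3 ('c'): matches sub[1] = 'c'
  Position 4 ('d'): no match needed
  Position 5 ('c'): no match needed
  Position 6 ('d'): no match needed
All 2 characters matched => is a subsequence

1


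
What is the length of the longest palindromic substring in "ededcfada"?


Input: "ededcfada"
Checking substrings for palindromes:
  [0:3] "ede" (len 3) => palindrome
  [1:4] "ded" (len 3) => palindrome
  [6:9] "ada" (len 3) => palindrome
Longest palindromic substring: "ede" with length 3

3


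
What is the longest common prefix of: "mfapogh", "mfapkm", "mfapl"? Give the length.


Words: mfapogh, mfapkm, mfapl
  Position 0: all 'm' => match
  Position 1: all 'f' => match
  Position 2: all 'a' => match
  Position 3: all 'p' => match
  Position 4: ('o', 'k', 'l') => mismatch, stop
LCP = "mfap" (length 4)

4


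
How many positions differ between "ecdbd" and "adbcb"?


Comparing "ecdbd" and "adbcb" position by position:
  Position 0: 'e' vs 'a' => DIFFER
  Position 1: 'c' vs 'd' => DIFFER
  Position 2: 'd' vs 'b' => DIFFER
  Position 3: 'b' vs 'c' => DIFFER
  Position 4: 'd' vs 'b' => DIFFER
Positions that differ: 5

5


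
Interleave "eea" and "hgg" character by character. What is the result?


Interleaving "eea" and "hgg":
  Position 0: 'e' from first, 'h' from second => "eh"
  Position 1: 'e' from first, 'g' from second => "eg"
  Position 2: 'a' from first, 'g' from second => "ag"
Result: ehegag

ehegag


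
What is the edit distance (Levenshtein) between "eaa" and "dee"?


Computing edit distance: "eaa" -> "dee"
DP table:
           d    e    e
      0    1    2    3
  e   1    1    1    2
  a   2    2    2    2
  a   3    3    3    3
Edit distance = dp[3][3] = 3

3


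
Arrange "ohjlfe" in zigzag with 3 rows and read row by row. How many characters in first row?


Zigzag "ohjlfe" into 3 rows:
Placing characters:
  'o' => row 0
  'h' => row 1
  'j' => row 2
  'l' => row 1
  'f' => row 0
  'e' => row 1
Rows:
  Row 0: "of"
  Row 1: "hle"
  Row 2: "j"
First row length: 2

2


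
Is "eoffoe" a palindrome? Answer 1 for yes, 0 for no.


Input: eoffoe
Reversed: eoffoe
  Compare pos 0 ('e') with pos 5 ('e'): match
  Compare pos 1 ('o') with pos 4 ('o'): match
  Compare pos 2 ('f') with pos 3 ('f'): match
Result: palindrome

1


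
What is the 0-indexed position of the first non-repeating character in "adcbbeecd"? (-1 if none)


Input: adcbbeecd
Character frequencies:
  'a': 1
  'b': 2
  'c': 2
  'd': 2
  'e': 2
Scanning left to right for freq == 1:
  Position 0 ('a'): unique! => answer = 0

0


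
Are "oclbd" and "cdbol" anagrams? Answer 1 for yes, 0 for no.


Strings: "oclbd", "cdbol"
Sorted first:  bcdlo
Sorted second: bcdlo
Sorted forms match => anagrams

1


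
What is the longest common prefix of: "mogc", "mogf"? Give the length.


Words: mogc, mogf
  Position 0: all 'm' => match
  Position 1: all 'o' => match
  Position 2: all 'g' => match
  Position 3: ('c', 'f') => mismatch, stop
LCP = "mog" (length 3)

3


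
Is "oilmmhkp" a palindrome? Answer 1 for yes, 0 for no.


Input: oilmmhkp
Reversed: pkhmmlio
  Compare pos 0 ('o') with pos 7 ('p'): MISMATCH
  Compare pos 1 ('i') with pos 6 ('k'): MISMATCH
  Compare pos 2 ('l') with pos 5 ('h'): MISMATCH
  Compare pos 3 ('m') with pos 4 ('m'): match
Result: not a palindrome

0


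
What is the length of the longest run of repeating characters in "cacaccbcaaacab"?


Input: "cacaccbcaaacab"
Scanning for longest run:
  Position 1 ('a'): new char, reset run to 1
  Position 2 ('c'): new char, reset run to 1
  Position 3 ('a'): new char, reset run to 1
  Position 4 ('c'): new char, reset run to 1
  Position 5 ('c'): continues run of 'c', length=2
  Position 6 ('b'): new char, reset run to 1
  Position 7 ('c'): new char, reset run to 1
  Position 8 ('a'): new char, reset run to 1
  Position 9 ('a'): continues run of 'a', length=2
  Position 10 ('a'): continues run of 'a', length=3
  Position 11 ('c'): new char, reset run to 1
  Position 12 ('a'): new char, reset run to 1
  Position 13 ('b'): new char, reset run to 1
Longest run: 'a' with length 3

3


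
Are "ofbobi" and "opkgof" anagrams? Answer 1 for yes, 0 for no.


Strings: "ofbobi", "opkgof"
Sorted first:  bbfioo
Sorted second: fgkoop
Differ at position 0: 'b' vs 'f' => not anagrams

0


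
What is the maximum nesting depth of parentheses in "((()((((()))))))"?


Input: "((()((((()))))))"
Tracking depth:
  Position 0 '(': depth becomes 1
  Position 1 '(': depth becomes 2
  Position 2 '(': depth becomes 3
  Position 3 ')': depth becomes 2
  Position 4 '(': depth becomes 3
  Position 5 '(': depth becomes 4
  Position 6 '(': depth becomes 5
  Position 7 '(': depth becomes 6
  Position 8 '(': depth becomes 7
  Position 9 ')': depth becomes 6
  Position 10 ')': depth becomes 5
  Position 11 ')': depth becomes 4
  Position 12 ')': depth becomes 3
  Position 13 ')': depth becomes 2
  Position 14 ')': depth becomes 1
  Position 15 ')': depth becomes 0
Maximum depth reached: 7

7


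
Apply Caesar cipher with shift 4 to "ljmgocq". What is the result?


Caesar cipher: shift "ljmgocq" by 4
  'l' (pos 11) + 4 = pos 15 = 'p'
  'j' (pos 9) + 4 = pos 13 = 'n'
  'm' (pos 12) + 4 = pos 16 = 'q'
  'g' (pos 6) + 4 = pos 10 = 'k'
  'o' (pos 14) + 4 = pos 18 = 's'
  'c' (pos 2) + 4 = pos 6 = 'g'
  'q' (pos 16) + 4 = pos 20 = 'u'
Result: pnqksgu

pnqksgu


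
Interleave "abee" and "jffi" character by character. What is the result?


Interleaving "abee" and "jffi":
  Position 0: 'a' from first, 'j' from second => "aj"
  Position 1: 'b' from first, 'f' from second => "bf"
  Position 2: 'e' from first, 'f' from second => "ef"
  Position 3: 'e' from first, 'i' from second => "ei"
Result: ajbfefei

ajbfefei


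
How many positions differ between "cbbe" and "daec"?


Comparing "cbbe" and "daec" position by position:
  Position 0: 'c' vs 'd' => DIFFER
  Position 1: 'b' vs 'a' => DIFFER
  Position 2: 'b' vs 'e' => DIFFER
  Position 3: 'e' vs 'c' => DIFFER
Positions that differ: 4

4


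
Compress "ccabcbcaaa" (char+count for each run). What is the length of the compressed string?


Input: ccabcbcaaa
Runs:
  'c' x 2 => "c2"
  'a' x 1 => "a1"
  'b' x 1 => "b1"
  'c' x 1 => "c1"
  'b' x 1 => "b1"
  'c' x 1 => "c1"
  'a' x 3 => "a3"
Compressed: "c2a1b1c1b1c1a3"
Compressed length: 14

14


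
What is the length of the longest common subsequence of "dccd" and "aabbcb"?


LCS of "dccd" and "aabbcb"
DP table:
           a    a    b    b    c    b
      0    0    0    0    0    0    0
  d   0    0    0    0    0    0    0
  c   0    0    0    0    0    1    1
  c   0    0    0    0    0    1    1
  d   0    0    0    0    0    1    1
LCS length = dp[4][6] = 1

1


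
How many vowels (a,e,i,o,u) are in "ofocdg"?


Input: ofocdg
Checking each character:
  'o' at position 0: vowel (running total: 1)
  'f' at position 1: consonant
  'o' at position 2: vowel (running total: 2)
  'c' at position 3: consonant
  'd' at position 4: consonant
  'g' at position 5: consonant
Total vowels: 2

2


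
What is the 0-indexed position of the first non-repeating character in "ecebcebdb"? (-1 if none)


Input: ecebcebdb
Character frequencies:
  'b': 3
  'c': 2
  'd': 1
  'e': 3
Scanning left to right for freq == 1:
  Position 0 ('e'): freq=3, skip
  Position 1 ('c'): freq=2, skip
  Position 2 ('e'): freq=3, skip
  Position 3 ('b'): freq=3, skip
  Position 4 ('c'): freq=2, skip
  Position 5 ('e'): freq=3, skip
  Position 6 ('b'): freq=3, skip
  Position 7 ('d'): unique! => answer = 7

7


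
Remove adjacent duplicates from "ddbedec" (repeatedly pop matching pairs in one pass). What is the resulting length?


Input: ddbedec
Stack-based adjacent duplicate removal:
  Read 'd': push. Stack: d
  Read 'd': matches stack top 'd' => pop. Stack: (empty)
  Read 'b': push. Stack: b
  Read 'e': push. Stack: be
  Read 'd': push. Stack: bed
  Read 'e': push. Stack: bede
  Read 'c': push. Stack: bedec
Final stack: "bedec" (length 5)

5


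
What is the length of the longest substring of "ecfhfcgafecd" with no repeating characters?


Input: "ecfhfcgafecd"
Sliding window (track last position of each char):
  Position 0 ('e'): window [0,0] length 1 -- new best
  Position 1 ('c'): window [0,1] length 2 -- new best
  Position 2 ('f'): window [0,2] length 3 -- new best
  Position 3 ('h'): window [0,3] length 4 -- new best
  Position 4 ('f'): repeat (last at 2), move window start to 3
  Position 4 ('f'): window [3,4] length 2
  Position 5 ('c'): window [3,5] length 3
  Position 6 ('g'): window [3,6] length 4
  Position 7 ('a'): window [3,7] length 5 -- new best
  Position 8 ('f'): repeat (last at 4), move window start to 5
  Position 8 ('f'): window [5,8] length 4
  Position 9 ('e'): window [5,9] length 5
  Position 10 ('c'): repeat (last at 5), move window start to 6
  Position 10 ('c'): window [6,10] length 5
  Position 11 ('d'): window [6,11] length 6 -- new best
Longest substring with no repeats: "gafecd" with length 6

6


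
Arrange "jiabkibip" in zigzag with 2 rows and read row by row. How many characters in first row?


Zigzag "jiabkibip" into 2 rows:
Placing characters:
  'j' => row 0
  'i' => row 1
  'a' => row 0
  'b' => row 1
  'k' => row 0
  'i' => row 1
  'b' => row 0
  'i' => row 1
  'p' => row 0
Rows:
  Row 0: "jakbp"
  Row 1: "ibii"
First row length: 5

5


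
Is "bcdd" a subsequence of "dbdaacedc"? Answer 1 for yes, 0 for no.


Check if "bcdd" is a subsequence of "dbdaacedc"
Greedy scan:
  Position 0 ('d'): no match needed
  Position 1 ('b'): matches sub[0] = 'b'
  Position 2 ('d'): no match needed
  Position 3 ('a'): no match needed
  Position 4 ('a'): no match needed
  Position 5 ('c'): matches sub[1] = 'c'
  Position 6 ('e'): no match needed
  Position 7 ('d'): matches sub[2] = 'd'
  Position 8 ('c'): no match needed
Only matched 3/4 characters => not a subsequence

0


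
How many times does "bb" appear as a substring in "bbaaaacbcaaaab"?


Searching for "bb" in "bbaaaacbcaaaab"
Scanning each position:
  Position 0: "bb" => MATCH
  Position 1: "ba" => no
  Position 2: "aa" => no
  Position 3: "aa" => no
  Position 4: "aa" => no
  Position 5: "ac" => no
  Position 6: "cb" => no
  Position 7: "bc" => no
  Position 8: "ca" => no
  Position 9: "aa" => no
  Position 10: "aa" => no
  Position 11: "aa" => no
  Position 12: "ab" => no
Total occurrences: 1

1


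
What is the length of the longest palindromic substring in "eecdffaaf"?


Input: "eecdffaaf"
Checking substrings for palindromes:
  [5:9] "faaf" (len 4) => palindrome
  [0:2] "ee" (len 2) => palindrome
  [4:6] "ff" (len 2) => palindrome
  [6:8] "aa" (len 2) => palindrome
Longest palindromic substring: "faaf" with length 4

4


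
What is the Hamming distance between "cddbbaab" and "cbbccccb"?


Comparing "cddbbaab" and "cbbccccb" position by position:
  Position 0: 'c' vs 'c' => same
  Position 1: 'd' vs 'b' => differ
  Position 2: 'd' vs 'b' => differ
  Position 3: 'b' vs 'c' => differ
  Position 4: 'b' vs 'c' => differ
  Position 5: 'a' vs 'c' => differ
  Position 6: 'a' vs 'c' => differ
  Position 7: 'b' vs 'b' => same
Total differences (Hamming distance): 6

6


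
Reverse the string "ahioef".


Input: ahioef
Reading characters right to left:
  Position 5: 'f'
  Position 4: 'e'
  Position 3: 'o'
  Position 2: 'i'
  Position 1: 'h'
  Position 0: 'a'
Reversed: feoiha

feoiha


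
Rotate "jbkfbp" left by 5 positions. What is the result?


Input: "jbkfbp", rotate left by 5
First 5 characters: "jbkfb"
Remaining characters: "p"
Concatenate remaining + first: "p" + "jbkfb" = "pjbkfb"

pjbkfb


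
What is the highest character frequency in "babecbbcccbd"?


Input: babecbbcccbd
Character counts:
  'a': 1
  'b': 5
  'c': 4
  'd': 1
  'e': 1
Maximum frequency: 5

5


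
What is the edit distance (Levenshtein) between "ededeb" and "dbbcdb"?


Computing edit distance: "ededeb" -> "dbbcdb"
DP table:
           d    b    b    c    d    b
      0    1    2    3    4    5    6
  e   1    1    2    3    4    5    6
  d   2    1    2    3    4    4    5
  e   3    2    2    3    4    5    5
  d   4    3    3    3    4    4    5
  e   5    4    4    4    4    5    5
  b   6    5    4    4    5    5    5
Edit distance = dp[6][6] = 5

5


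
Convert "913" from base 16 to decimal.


Input: "913" in base 16
Positional expansion:
  Digit '9' (value 9) x 16^2 = 2304
  Digit '1' (value 1) x 16^1 = 16
  Digit '3' (value 3) x 16^0 = 3
Sum = 2323

2323


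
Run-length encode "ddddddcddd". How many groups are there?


Input: ddddddcddd
Scanning for consecutive runs:
  Group 1: 'd' x 6 (positions 0-5)
  Group 2: 'c' x 1 (positions 6-6)
  Group 3: 'd' x 3 (positions 7-9)
Total groups: 3

3


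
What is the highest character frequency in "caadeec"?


Input: caadeec
Character counts:
  'a': 2
  'c': 2
  'd': 1
  'e': 2
Maximum frequency: 2

2


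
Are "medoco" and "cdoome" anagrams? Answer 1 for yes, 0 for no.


Strings: "medoco", "cdoome"
Sorted first:  cdemoo
Sorted second: cdemoo
Sorted forms match => anagrams

1


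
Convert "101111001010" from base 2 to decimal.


Input: "101111001010" in base 2
Positional expansion:
  Digit '1' (value 1) x 2^11 = 2048
  Digit '0' (value 0) x 2^10 = 0
  Digit '1' (value 1) x 2^9 = 512
  Digit '1' (value 1) x 2^8 = 256
  Digit '1' (value 1) x 2^7 = 128
  Digit '1' (value 1) x 2^6 = 64
  Digit '0' (value 0) x 2^5 = 0
  Digit '0' (value 0) x 2^4 = 0
  Digit '1' (value 1) x 2^3 = 8
  Digit '0' (value 0) x 2^2 = 0
  Digit '1' (value 1) x 2^1 = 2
  Digit '0' (value 0) x 2^0 = 0
Sum = 3018

3018


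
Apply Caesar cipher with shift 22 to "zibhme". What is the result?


Caesar cipher: shift "zibhme" by 22
  'z' (pos 25) + 22 = pos 21 = 'v'
  'i' (pos 8) + 22 = pos 4 = 'e'
  'b' (pos 1) + 22 = pos 23 = 'x'
  'h' (pos 7) + 22 = pos 3 = 'd'
  'm' (pos 12) + 22 = pos 8 = 'i'
  'e' (pos 4) + 22 = pos 0 = 'a'
Result: vexdia

vexdia


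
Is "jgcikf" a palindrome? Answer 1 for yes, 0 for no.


Input: jgcikf
Reversed: fkicgj
  Compare pos 0 ('j') with pos 5 ('f'): MISMATCH
  Compare pos 1 ('g') with pos 4 ('k'): MISMATCH
  Compare pos 2 ('c') with pos 3 ('i'): MISMATCH
Result: not a palindrome

0


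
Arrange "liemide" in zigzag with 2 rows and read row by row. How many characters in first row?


Zigzag "liemide" into 2 rows:
Placing characters:
  'l' => row 0
  'i' => row 1
  'e' => row 0
  'm' => row 1
  'i' => row 0
  'd' => row 1
  'e' => row 0
Rows:
  Row 0: "leie"
  Row 1: "imd"
First row length: 4

4


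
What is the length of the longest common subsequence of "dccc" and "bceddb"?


LCS of "dccc" and "bceddb"
DP table:
           b    c    e    d    d    b
      0    0    0    0    0    0    0
  d   0    0    0    0    1    1    1
  c   0    0    1    1    1    1    1
  c   0    0    1    1    1    1    1
  c   0    0    1    1    1    1    1
LCS length = dp[4][6] = 1

1


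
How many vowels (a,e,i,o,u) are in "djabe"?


Input: djabe
Checking each character:
  'd' at position 0: consonant
  'j' at position 1: consonant
  'a' at position 2: vowel (running total: 1)
  'b' at position 3: consonant
  'e' at position 4: vowel (running total: 2)
Total vowels: 2

2


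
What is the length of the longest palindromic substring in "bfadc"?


Input: "bfadc"
Checking substrings for palindromes:
  No multi-char palindromic substrings found
Longest palindromic substring: "b" with length 1

1


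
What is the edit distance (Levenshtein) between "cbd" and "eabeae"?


Computing edit distance: "cbd" -> "eabeae"
DP table:
           e    a    b    e    a    e
      0    1    2    3    4    5    6
  c   1    1    2    3    4    5    6
  b   2    2    2    2    3    4    5
  d   3    3    3    3    3    4    5
Edit distance = dp[3][6] = 5

5


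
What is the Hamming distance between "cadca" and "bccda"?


Comparing "cadca" and "bccda" position by position:
  Position 0: 'c' vs 'b' => differ
  Position 1: 'a' vs 'c' => differ
  Position 2: 'd' vs 'c' => differ
  Position 3: 'c' vs 'd' => differ
  Position 4: 'a' vs 'a' => same
Total differences (Hamming distance): 4

4


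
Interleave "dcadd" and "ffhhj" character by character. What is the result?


Interleaving "dcadd" and "ffhhj":
  Position 0: 'd' from first, 'f' from second => "df"
  Position 1: 'c' from first, 'f' from second => "cf"
  Position 2: 'a' from first, 'h' from second => "ah"
  Position 3: 'd' from first, 'h' from second => "dh"
  Position 4: 'd' from first, 'j' from second => "dj"
Result: dfcfahdhdj

dfcfahdhdj


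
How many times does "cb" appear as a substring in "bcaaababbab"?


Searching for "cb" in "bcaaababbab"
Scanning each position:
  Position 0: "bc" => no
  Position 1: "ca" => no
  Position 2: "aa" => no
  Position 3: "aa" => no
  Position 4: "ab" => no
  Position 5: "ba" => no
  Position 6: "ab" => no
  Position 7: "bb" => no
  Position 8: "ba" => no
  Position 9: "ab" => no
Total occurrences: 0

0


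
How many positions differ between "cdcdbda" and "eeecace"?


Comparing "cdcdbda" and "eeecace" position by position:
  Position 0: 'c' vs 'e' => DIFFER
  Position 1: 'd' vs 'e' => DIFFER
  Position 2: 'c' vs 'e' => DIFFER
  Position 3: 'd' vs 'c' => DIFFER
  Position 4: 'b' vs 'a' => DIFFER
  Position 5: 'd' vs 'c' => DIFFER
  Position 6: 'a' vs 'e' => DIFFER
Positions that differ: 7

7


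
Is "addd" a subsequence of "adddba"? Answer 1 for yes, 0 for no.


Check if "addd" is a subsequence of "adddba"
Greedy scan:
  Position 0 ('a'): matches sub[0] = 'a'
  Position 1 ('d'): matches sub[1] = 'd'
  Position 2 ('d'): matches sub[2] = 'd'
  Position 3 ('d'): matches sub[3] = 'd'
  Position 4 ('b'): no match needed
  Position 5 ('a'): no match needed
All 4 characters matched => is a subsequence

1


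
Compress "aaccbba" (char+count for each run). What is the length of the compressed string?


Input: aaccbba
Runs:
  'a' x 2 => "a2"
  'c' x 2 => "c2"
  'b' x 2 => "b2"
  'a' x 1 => "a1"
Compressed: "a2c2b2a1"
Compressed length: 8

8


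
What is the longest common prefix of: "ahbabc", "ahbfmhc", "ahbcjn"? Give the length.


Words: ahbabc, ahbfmhc, ahbcjn
  Position 0: all 'a' => match
  Position 1: all 'h' => match
  Position 2: all 'b' => match
  Position 3: ('a', 'f', 'c') => mismatch, stop
LCP = "ahb" (length 3)

3


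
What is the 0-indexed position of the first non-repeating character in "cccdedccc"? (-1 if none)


Input: cccdedccc
Character frequencies:
  'c': 6
  'd': 2
  'e': 1
Scanning left to right for freq == 1:
  Position 0 ('c'): freq=6, skip
  Position 1 ('c'): freq=6, skip
  Position 2 ('c'): freq=6, skip
  Position 3 ('d'): freq=2, skip
  Position 4 ('e'): unique! => answer = 4

4


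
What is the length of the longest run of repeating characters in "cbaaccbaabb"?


Input: "cbaaccbaabb"
Scanning for longest run:
  Position 1 ('b'): new char, reset run to 1
  Position 2 ('a'): new char, reset run to 1
  Position 3 ('a'): continues run of 'a', length=2
  Position 4 ('c'): new char, reset run to 1
  Position 5 ('c'): continues run of 'c', length=2
  Position 6 ('b'): new char, reset run to 1
  Position 7 ('a'): new char, reset run to 1
  Position 8 ('a'): continues run of 'a', length=2
  Position 9 ('b'): new char, reset run to 1
  Position 10 ('b'): continues run of 'b', length=2
Longest run: 'a' with length 2

2


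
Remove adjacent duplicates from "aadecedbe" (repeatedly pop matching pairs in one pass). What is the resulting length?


Input: aadecedbe
Stack-based adjacent duplicate removal:
  Read 'a': push. Stack: a
  Read 'a': matches stack top 'a' => pop. Stack: (empty)
  Read 'd': push. Stack: d
  Read 'e': push. Stack: de
  Read 'c': push. Stack: dec
  Read 'e': push. Stack: dece
  Read 'd': push. Stack: deced
  Read 'b': push. Stack: decedb
  Read 'e': push. Stack: decedbe
Final stack: "decedbe" (length 7)

7


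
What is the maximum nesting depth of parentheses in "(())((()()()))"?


Input: "(())((()()()))"
Tracking depth:
  Position 0 '(': depth becomes 1
  Position 1 '(': depth becomes 2
  Position 2 ')': depth becomes 1
  Position 3 ')': depth becomes 0
  Position 4 '(': depth becomes 1
  Position 5 '(': depth becomes 2
  Position 6 '(': depth becomes 3
  Position 7 ')': depth becomes 2
  Position 8 '(': depth becomes 3
  Position 9 ')': depth becomes 2
  Position 10 '(': depth becomes 3
  Position 11 ')': depth becomes 2
  Position 12 ')': depth becomes 1
  Position 13 ')': depth becomes 0
Maximum depth reached: 3

3


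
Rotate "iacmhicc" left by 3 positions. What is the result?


Input: "iacmhicc", rotate left by 3
First 3 characters: "iac"
Remaining characters: "mhicc"
Concatenate remaining + first: "mhicc" + "iac" = "mhicciac"

mhicciac


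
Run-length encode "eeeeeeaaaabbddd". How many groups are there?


Input: eeeeeeaaaabbddd
Scanning for consecutive runs:
  Group 1: 'e' x 6 (positions 0-5)
  Group 2: 'a' x 4 (positions 6-9)
  Group 3: 'b' x 2 (positions 10-11)
  Group 4: 'd' x 3 (positions 12-14)
Total groups: 4

4


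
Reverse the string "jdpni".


Input: jdpni
Reading characters right to left:
  Position 4: 'i'
  Position 3: 'n'
  Position 2: 'p'
  Position 1: 'd'
  Position 0: 'j'
Reversed: inpdj

inpdj


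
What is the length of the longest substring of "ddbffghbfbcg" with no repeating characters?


Input: "ddbffghbfbcg"
Sliding window (track last position of each char):
  Position 0 ('d'): window [0,0] length 1 -- new best
  Position 1 ('d'): repeat (last at 0), move window start to 1
  Position 1 ('d'): window [1,1] length 1
  Position 2 ('b'): window [1,2] length 2 -- new best
  Position 3 ('f'): window [1,3] length 3 -- new best
  Position 4 ('f'): repeat (last at 3), move window start to 4
  Position 4 ('f'): window [4,4] length 1
  Position 5 ('g'): window [4,5] length 2
  Position 6 ('h'): window [4,6] length 3
  Position 7 ('b'): window [4,7] length 4 -- new best
  Position 8 ('f'): repeat (last at 4), move window start to 5
  Position 8 ('f'): window [5,8] length 4
  Position 9 ('b'): repeat (last at 7), move window start to 8
  Position 9 ('b'): window [8,9] length 2
  Position 10 ('c'): window [8,10] length 3
  Position 11 ('g'): window [8,11] length 4
Longest substring with no repeats: "fghb" with length 4

4


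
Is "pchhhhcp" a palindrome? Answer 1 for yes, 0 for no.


Input: pchhhhcp
Reversed: pchhhhcp
  Compare pos 0 ('p') with pos 7 ('p'): match
  Compare pos 1 ('c') with pos 6 ('c'): match
  Compare pos 2 ('h') with pos 5 ('h'): match
  Compare pos 3 ('h') with pos 4 ('h'): match
Result: palindrome

1


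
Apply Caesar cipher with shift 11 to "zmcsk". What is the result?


Caesar cipher: shift "zmcsk" by 11
  'z' (pos 25) + 11 = pos 10 = 'k'
  'm' (pos 12) + 11 = pos 23 = 'x'
  'c' (pos 2) + 11 = pos 13 = 'n'
  's' (pos 18) + 11 = pos 3 = 'd'
  'k' (pos 10) + 11 = pos 21 = 'v'
Result: kxndv

kxndv


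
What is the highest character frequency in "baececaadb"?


Input: baececaadb
Character counts:
  'a': 3
  'b': 2
  'c': 2
  'd': 1
  'e': 2
Maximum frequency: 3

3


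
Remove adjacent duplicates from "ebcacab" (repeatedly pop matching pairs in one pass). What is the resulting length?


Input: ebcacab
Stack-based adjacent duplicate removal:
  Read 'e': push. Stack: e
  Read 'b': push. Stack: eb
  Read 'c': push. Stack: ebc
  Read 'a': push. Stack: ebca
  Read 'c': push. Stack: ebcac
  Read 'a': push. Stack: ebcaca
  Read 'b': push. Stack: ebcacab
Final stack: "ebcacab" (length 7)

7


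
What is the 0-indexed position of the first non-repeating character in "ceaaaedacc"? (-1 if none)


Input: ceaaaedacc
Character frequencies:
  'a': 4
  'c': 3
  'd': 1
  'e': 2
Scanning left to right for freq == 1:
  Position 0 ('c'): freq=3, skip
  Position 1 ('e'): freq=2, skip
  Position 2 ('a'): freq=4, skip
  Position 3 ('a'): freq=4, skip
  Position 4 ('a'): freq=4, skip
  Position 5 ('e'): freq=2, skip
  Position 6 ('d'): unique! => answer = 6

6


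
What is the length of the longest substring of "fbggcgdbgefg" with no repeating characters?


Input: "fbggcgdbgefg"
Sliding window (track last position of each char):
  Position 0 ('f'): window [0,0] length 1 -- new best
  Position 1 ('b'): window [0,1] length 2 -- new best
  Position 2 ('g'): window [0,2] length 3 -- new best
  Position 3 ('g'): repeat (last at 2), move window start to 3
  Position 3 ('g'): window [3,3] length 1
  Position 4 ('c'): window [3,4] length 2
  Position 5 ('g'): repeat (last at 3), move window start to 4
  Position 5 ('g'): window [4,5] length 2
  Position 6 ('d'): window [4,6] length 3
  Position 7 ('b'): window [4,7] length 4 -- new best
  Position 8 ('g'): repeat (last at 5), move window start to 6
  Position 8 ('g'): window [6,8] length 3
  Position 9 ('e'): window [6,9] length 4
  Position 10 ('f'): window [6,10] length 5 -- new best
  Position 11 ('g'): repeat (last at 8), move window start to 9
  Position 11 ('g'): window [9,11] length 3
Longest substring with no repeats: "dbgef" with length 5

5


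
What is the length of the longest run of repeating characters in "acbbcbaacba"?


Input: "acbbcbaacba"
Scanning for longest run:
  Position 1 ('c'): new char, reset run to 1
  Position 2 ('b'): new char, reset run to 1
  Position 3 ('b'): continues run of 'b', length=2
  Position 4 ('c'): new char, reset run to 1
  Position 5 ('b'): new char, reset run to 1
  Position 6 ('a'): new char, reset run to 1
  Position 7 ('a'): continues run of 'a', length=2
  Position 8 ('c'): new char, reset run to 1
  Position 9 ('b'): new char, reset run to 1
  Position 10 ('a'): new char, reset run to 1
Longest run: 'b' with length 2

2


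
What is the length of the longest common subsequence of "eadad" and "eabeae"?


LCS of "eadad" and "eabeae"
DP table:
           e    a    b    e    a    e
      0    0    0    0    0    0    0
  e   0    1    1    1    1    1    1
  a   0    1    2    2    2    2    2
  d   0    1    2    2    2    2    2
  a   0    1    2    2    2    3    3
  d   0    1    2    2    2    3    3
LCS length = dp[5][6] = 3

3
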